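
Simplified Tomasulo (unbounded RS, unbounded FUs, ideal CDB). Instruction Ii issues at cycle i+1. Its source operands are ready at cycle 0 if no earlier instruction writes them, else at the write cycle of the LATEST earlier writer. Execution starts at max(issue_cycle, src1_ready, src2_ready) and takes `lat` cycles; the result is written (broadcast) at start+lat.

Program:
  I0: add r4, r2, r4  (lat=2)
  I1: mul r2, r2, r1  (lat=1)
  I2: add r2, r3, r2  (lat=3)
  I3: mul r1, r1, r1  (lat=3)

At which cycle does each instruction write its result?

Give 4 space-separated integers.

I0 add r4: issue@1 deps=(None,None) exec_start@1 write@3
I1 mul r2: issue@2 deps=(None,None) exec_start@2 write@3
I2 add r2: issue@3 deps=(None,1) exec_start@3 write@6
I3 mul r1: issue@4 deps=(None,None) exec_start@4 write@7

Answer: 3 3 6 7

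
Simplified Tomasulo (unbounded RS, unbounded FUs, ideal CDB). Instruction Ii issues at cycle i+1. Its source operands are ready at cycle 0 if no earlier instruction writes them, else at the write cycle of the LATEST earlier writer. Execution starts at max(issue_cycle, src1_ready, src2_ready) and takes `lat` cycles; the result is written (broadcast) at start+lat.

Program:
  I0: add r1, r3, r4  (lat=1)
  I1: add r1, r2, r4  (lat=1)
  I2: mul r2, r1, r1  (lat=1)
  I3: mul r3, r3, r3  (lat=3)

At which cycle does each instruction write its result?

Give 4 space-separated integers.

I0 add r1: issue@1 deps=(None,None) exec_start@1 write@2
I1 add r1: issue@2 deps=(None,None) exec_start@2 write@3
I2 mul r2: issue@3 deps=(1,1) exec_start@3 write@4
I3 mul r3: issue@4 deps=(None,None) exec_start@4 write@7

Answer: 2 3 4 7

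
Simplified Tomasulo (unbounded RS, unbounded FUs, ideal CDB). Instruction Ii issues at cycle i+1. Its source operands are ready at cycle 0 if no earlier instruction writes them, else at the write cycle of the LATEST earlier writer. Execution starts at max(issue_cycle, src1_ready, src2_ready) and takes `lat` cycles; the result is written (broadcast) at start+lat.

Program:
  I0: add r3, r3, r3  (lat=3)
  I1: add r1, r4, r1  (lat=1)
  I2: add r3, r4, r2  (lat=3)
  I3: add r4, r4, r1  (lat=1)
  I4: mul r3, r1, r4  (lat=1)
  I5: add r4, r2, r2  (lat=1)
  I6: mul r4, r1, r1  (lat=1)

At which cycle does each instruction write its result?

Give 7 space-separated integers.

Answer: 4 3 6 5 6 7 8

Derivation:
I0 add r3: issue@1 deps=(None,None) exec_start@1 write@4
I1 add r1: issue@2 deps=(None,None) exec_start@2 write@3
I2 add r3: issue@3 deps=(None,None) exec_start@3 write@6
I3 add r4: issue@4 deps=(None,1) exec_start@4 write@5
I4 mul r3: issue@5 deps=(1,3) exec_start@5 write@6
I5 add r4: issue@6 deps=(None,None) exec_start@6 write@7
I6 mul r4: issue@7 deps=(1,1) exec_start@7 write@8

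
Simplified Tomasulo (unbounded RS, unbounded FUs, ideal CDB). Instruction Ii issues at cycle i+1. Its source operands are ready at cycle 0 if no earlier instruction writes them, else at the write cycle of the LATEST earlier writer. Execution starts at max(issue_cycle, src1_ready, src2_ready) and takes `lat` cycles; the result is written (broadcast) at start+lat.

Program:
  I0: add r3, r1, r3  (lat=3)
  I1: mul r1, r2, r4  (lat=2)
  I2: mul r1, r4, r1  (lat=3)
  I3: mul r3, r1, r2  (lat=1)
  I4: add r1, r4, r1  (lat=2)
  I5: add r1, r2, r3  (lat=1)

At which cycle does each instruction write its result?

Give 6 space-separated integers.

I0 add r3: issue@1 deps=(None,None) exec_start@1 write@4
I1 mul r1: issue@2 deps=(None,None) exec_start@2 write@4
I2 mul r1: issue@3 deps=(None,1) exec_start@4 write@7
I3 mul r3: issue@4 deps=(2,None) exec_start@7 write@8
I4 add r1: issue@5 deps=(None,2) exec_start@7 write@9
I5 add r1: issue@6 deps=(None,3) exec_start@8 write@9

Answer: 4 4 7 8 9 9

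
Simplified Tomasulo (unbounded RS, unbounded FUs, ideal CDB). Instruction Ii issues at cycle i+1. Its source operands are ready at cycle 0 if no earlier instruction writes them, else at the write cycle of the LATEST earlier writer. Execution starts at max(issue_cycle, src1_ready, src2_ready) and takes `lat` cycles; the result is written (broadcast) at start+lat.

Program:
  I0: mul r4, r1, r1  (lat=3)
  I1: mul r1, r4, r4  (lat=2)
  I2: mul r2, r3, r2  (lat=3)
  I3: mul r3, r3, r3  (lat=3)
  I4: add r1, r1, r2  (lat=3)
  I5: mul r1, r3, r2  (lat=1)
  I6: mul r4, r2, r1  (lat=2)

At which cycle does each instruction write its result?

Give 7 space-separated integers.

Answer: 4 6 6 7 9 8 10

Derivation:
I0 mul r4: issue@1 deps=(None,None) exec_start@1 write@4
I1 mul r1: issue@2 deps=(0,0) exec_start@4 write@6
I2 mul r2: issue@3 deps=(None,None) exec_start@3 write@6
I3 mul r3: issue@4 deps=(None,None) exec_start@4 write@7
I4 add r1: issue@5 deps=(1,2) exec_start@6 write@9
I5 mul r1: issue@6 deps=(3,2) exec_start@7 write@8
I6 mul r4: issue@7 deps=(2,5) exec_start@8 write@10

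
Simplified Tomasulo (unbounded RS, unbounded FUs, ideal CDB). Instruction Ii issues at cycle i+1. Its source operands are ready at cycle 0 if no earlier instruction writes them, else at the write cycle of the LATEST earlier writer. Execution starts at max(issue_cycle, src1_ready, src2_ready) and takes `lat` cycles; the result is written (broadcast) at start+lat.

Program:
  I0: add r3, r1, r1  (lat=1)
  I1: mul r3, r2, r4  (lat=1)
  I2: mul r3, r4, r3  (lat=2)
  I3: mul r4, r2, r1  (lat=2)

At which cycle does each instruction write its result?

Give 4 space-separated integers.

I0 add r3: issue@1 deps=(None,None) exec_start@1 write@2
I1 mul r3: issue@2 deps=(None,None) exec_start@2 write@3
I2 mul r3: issue@3 deps=(None,1) exec_start@3 write@5
I3 mul r4: issue@4 deps=(None,None) exec_start@4 write@6

Answer: 2 3 5 6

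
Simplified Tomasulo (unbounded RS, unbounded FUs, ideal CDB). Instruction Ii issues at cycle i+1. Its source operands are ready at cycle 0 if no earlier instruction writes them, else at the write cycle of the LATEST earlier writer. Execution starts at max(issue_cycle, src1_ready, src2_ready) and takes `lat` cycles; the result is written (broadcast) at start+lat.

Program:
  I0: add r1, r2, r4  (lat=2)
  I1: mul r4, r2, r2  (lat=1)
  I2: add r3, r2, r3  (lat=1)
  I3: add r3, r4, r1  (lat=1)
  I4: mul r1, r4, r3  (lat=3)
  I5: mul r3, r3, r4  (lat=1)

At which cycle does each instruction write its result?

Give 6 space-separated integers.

I0 add r1: issue@1 deps=(None,None) exec_start@1 write@3
I1 mul r4: issue@2 deps=(None,None) exec_start@2 write@3
I2 add r3: issue@3 deps=(None,None) exec_start@3 write@4
I3 add r3: issue@4 deps=(1,0) exec_start@4 write@5
I4 mul r1: issue@5 deps=(1,3) exec_start@5 write@8
I5 mul r3: issue@6 deps=(3,1) exec_start@6 write@7

Answer: 3 3 4 5 8 7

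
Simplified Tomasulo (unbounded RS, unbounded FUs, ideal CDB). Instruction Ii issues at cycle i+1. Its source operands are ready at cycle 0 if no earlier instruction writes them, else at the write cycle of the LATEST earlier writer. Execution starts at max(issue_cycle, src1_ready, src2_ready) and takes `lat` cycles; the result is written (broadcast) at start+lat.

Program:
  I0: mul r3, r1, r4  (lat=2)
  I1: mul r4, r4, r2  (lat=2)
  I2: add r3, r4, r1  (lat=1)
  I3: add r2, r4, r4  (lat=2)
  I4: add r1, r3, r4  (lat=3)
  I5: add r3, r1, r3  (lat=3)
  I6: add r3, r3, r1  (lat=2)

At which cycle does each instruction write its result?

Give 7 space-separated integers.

I0 mul r3: issue@1 deps=(None,None) exec_start@1 write@3
I1 mul r4: issue@2 deps=(None,None) exec_start@2 write@4
I2 add r3: issue@3 deps=(1,None) exec_start@4 write@5
I3 add r2: issue@4 deps=(1,1) exec_start@4 write@6
I4 add r1: issue@5 deps=(2,1) exec_start@5 write@8
I5 add r3: issue@6 deps=(4,2) exec_start@8 write@11
I6 add r3: issue@7 deps=(5,4) exec_start@11 write@13

Answer: 3 4 5 6 8 11 13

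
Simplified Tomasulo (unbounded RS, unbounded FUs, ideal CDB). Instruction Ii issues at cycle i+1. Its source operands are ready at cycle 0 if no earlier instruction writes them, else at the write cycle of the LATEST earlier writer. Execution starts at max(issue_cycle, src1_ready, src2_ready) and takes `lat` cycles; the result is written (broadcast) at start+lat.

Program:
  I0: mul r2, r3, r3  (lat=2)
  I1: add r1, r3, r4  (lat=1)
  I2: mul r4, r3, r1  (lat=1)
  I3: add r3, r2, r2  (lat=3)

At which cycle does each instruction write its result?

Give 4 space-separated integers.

Answer: 3 3 4 7

Derivation:
I0 mul r2: issue@1 deps=(None,None) exec_start@1 write@3
I1 add r1: issue@2 deps=(None,None) exec_start@2 write@3
I2 mul r4: issue@3 deps=(None,1) exec_start@3 write@4
I3 add r3: issue@4 deps=(0,0) exec_start@4 write@7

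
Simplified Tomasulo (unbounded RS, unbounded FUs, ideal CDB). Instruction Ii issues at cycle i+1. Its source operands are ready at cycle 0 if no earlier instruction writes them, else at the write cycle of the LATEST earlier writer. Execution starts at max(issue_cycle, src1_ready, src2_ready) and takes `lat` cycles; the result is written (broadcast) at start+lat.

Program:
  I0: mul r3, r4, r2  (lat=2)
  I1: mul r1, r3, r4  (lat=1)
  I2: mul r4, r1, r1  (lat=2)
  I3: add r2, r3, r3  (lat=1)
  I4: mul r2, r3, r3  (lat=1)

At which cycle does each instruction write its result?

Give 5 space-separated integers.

I0 mul r3: issue@1 deps=(None,None) exec_start@1 write@3
I1 mul r1: issue@2 deps=(0,None) exec_start@3 write@4
I2 mul r4: issue@3 deps=(1,1) exec_start@4 write@6
I3 add r2: issue@4 deps=(0,0) exec_start@4 write@5
I4 mul r2: issue@5 deps=(0,0) exec_start@5 write@6

Answer: 3 4 6 5 6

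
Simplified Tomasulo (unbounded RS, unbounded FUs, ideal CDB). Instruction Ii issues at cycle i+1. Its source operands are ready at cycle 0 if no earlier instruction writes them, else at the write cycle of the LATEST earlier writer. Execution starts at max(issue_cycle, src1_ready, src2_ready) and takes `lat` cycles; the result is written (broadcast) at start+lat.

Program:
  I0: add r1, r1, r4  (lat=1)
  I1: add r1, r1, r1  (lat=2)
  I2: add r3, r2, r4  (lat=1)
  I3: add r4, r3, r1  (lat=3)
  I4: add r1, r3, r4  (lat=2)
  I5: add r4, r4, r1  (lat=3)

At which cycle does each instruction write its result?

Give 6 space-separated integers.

Answer: 2 4 4 7 9 12

Derivation:
I0 add r1: issue@1 deps=(None,None) exec_start@1 write@2
I1 add r1: issue@2 deps=(0,0) exec_start@2 write@4
I2 add r3: issue@3 deps=(None,None) exec_start@3 write@4
I3 add r4: issue@4 deps=(2,1) exec_start@4 write@7
I4 add r1: issue@5 deps=(2,3) exec_start@7 write@9
I5 add r4: issue@6 deps=(3,4) exec_start@9 write@12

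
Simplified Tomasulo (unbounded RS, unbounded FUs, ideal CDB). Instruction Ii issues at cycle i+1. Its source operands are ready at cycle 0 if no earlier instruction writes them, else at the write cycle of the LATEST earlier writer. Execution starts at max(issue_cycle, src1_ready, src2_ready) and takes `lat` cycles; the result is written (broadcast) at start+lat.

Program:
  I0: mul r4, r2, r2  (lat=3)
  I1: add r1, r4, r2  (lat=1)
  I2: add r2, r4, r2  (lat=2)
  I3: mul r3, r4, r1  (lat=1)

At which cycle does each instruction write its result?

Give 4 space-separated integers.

I0 mul r4: issue@1 deps=(None,None) exec_start@1 write@4
I1 add r1: issue@2 deps=(0,None) exec_start@4 write@5
I2 add r2: issue@3 deps=(0,None) exec_start@4 write@6
I3 mul r3: issue@4 deps=(0,1) exec_start@5 write@6

Answer: 4 5 6 6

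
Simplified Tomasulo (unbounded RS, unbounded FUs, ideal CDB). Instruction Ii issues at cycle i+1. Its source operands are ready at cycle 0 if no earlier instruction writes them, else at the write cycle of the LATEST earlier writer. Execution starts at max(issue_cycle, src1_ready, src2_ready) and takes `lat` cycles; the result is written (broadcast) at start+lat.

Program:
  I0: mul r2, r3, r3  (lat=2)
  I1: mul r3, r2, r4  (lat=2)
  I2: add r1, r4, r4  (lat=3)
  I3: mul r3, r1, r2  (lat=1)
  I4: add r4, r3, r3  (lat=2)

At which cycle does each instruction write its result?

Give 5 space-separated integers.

Answer: 3 5 6 7 9

Derivation:
I0 mul r2: issue@1 deps=(None,None) exec_start@1 write@3
I1 mul r3: issue@2 deps=(0,None) exec_start@3 write@5
I2 add r1: issue@3 deps=(None,None) exec_start@3 write@6
I3 mul r3: issue@4 deps=(2,0) exec_start@6 write@7
I4 add r4: issue@5 deps=(3,3) exec_start@7 write@9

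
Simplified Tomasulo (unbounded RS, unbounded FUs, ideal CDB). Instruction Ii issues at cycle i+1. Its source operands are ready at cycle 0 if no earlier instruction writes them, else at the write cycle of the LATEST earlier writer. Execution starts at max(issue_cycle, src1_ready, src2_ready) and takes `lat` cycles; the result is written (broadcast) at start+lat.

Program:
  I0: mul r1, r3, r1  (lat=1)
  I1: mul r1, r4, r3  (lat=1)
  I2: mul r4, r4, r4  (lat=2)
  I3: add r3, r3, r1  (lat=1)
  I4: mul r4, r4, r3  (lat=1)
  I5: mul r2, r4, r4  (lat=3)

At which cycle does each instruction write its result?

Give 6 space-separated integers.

Answer: 2 3 5 5 6 9

Derivation:
I0 mul r1: issue@1 deps=(None,None) exec_start@1 write@2
I1 mul r1: issue@2 deps=(None,None) exec_start@2 write@3
I2 mul r4: issue@3 deps=(None,None) exec_start@3 write@5
I3 add r3: issue@4 deps=(None,1) exec_start@4 write@5
I4 mul r4: issue@5 deps=(2,3) exec_start@5 write@6
I5 mul r2: issue@6 deps=(4,4) exec_start@6 write@9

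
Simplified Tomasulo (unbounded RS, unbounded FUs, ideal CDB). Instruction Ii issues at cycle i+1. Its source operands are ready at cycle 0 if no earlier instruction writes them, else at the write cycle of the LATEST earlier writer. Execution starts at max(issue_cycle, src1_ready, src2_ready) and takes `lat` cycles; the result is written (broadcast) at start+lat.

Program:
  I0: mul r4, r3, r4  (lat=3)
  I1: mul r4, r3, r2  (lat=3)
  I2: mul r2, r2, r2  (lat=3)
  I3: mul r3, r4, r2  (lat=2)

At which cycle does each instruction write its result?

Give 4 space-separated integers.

Answer: 4 5 6 8

Derivation:
I0 mul r4: issue@1 deps=(None,None) exec_start@1 write@4
I1 mul r4: issue@2 deps=(None,None) exec_start@2 write@5
I2 mul r2: issue@3 deps=(None,None) exec_start@3 write@6
I3 mul r3: issue@4 deps=(1,2) exec_start@6 write@8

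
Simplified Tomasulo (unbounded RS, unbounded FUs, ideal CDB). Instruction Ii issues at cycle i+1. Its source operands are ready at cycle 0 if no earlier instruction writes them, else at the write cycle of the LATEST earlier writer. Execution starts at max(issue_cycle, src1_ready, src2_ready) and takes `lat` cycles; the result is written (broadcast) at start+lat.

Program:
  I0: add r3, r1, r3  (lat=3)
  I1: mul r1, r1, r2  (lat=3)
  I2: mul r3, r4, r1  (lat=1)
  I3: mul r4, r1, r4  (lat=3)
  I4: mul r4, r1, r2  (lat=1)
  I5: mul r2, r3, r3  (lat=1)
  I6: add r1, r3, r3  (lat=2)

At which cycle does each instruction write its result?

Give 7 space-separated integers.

Answer: 4 5 6 8 6 7 9

Derivation:
I0 add r3: issue@1 deps=(None,None) exec_start@1 write@4
I1 mul r1: issue@2 deps=(None,None) exec_start@2 write@5
I2 mul r3: issue@3 deps=(None,1) exec_start@5 write@6
I3 mul r4: issue@4 deps=(1,None) exec_start@5 write@8
I4 mul r4: issue@5 deps=(1,None) exec_start@5 write@6
I5 mul r2: issue@6 deps=(2,2) exec_start@6 write@7
I6 add r1: issue@7 deps=(2,2) exec_start@7 write@9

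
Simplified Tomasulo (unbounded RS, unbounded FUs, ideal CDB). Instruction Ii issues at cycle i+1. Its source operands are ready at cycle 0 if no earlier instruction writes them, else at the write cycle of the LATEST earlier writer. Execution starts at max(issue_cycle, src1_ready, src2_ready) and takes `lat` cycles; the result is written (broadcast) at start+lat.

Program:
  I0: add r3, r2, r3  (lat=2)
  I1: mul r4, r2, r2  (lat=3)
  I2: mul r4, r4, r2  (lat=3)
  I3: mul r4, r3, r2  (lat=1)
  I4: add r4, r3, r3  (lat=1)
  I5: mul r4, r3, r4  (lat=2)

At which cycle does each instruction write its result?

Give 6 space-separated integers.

Answer: 3 5 8 5 6 8

Derivation:
I0 add r3: issue@1 deps=(None,None) exec_start@1 write@3
I1 mul r4: issue@2 deps=(None,None) exec_start@2 write@5
I2 mul r4: issue@3 deps=(1,None) exec_start@5 write@8
I3 mul r4: issue@4 deps=(0,None) exec_start@4 write@5
I4 add r4: issue@5 deps=(0,0) exec_start@5 write@6
I5 mul r4: issue@6 deps=(0,4) exec_start@6 write@8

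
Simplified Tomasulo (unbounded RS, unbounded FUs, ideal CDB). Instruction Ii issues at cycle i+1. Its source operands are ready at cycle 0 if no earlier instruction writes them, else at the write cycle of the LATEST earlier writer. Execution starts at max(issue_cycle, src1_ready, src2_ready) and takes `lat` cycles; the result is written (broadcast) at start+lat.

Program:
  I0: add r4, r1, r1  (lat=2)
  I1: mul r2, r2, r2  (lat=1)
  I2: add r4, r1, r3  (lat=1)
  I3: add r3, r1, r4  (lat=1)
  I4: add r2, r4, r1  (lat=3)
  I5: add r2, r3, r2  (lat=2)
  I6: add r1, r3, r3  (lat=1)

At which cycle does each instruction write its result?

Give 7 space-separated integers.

Answer: 3 3 4 5 8 10 8

Derivation:
I0 add r4: issue@1 deps=(None,None) exec_start@1 write@3
I1 mul r2: issue@2 deps=(None,None) exec_start@2 write@3
I2 add r4: issue@3 deps=(None,None) exec_start@3 write@4
I3 add r3: issue@4 deps=(None,2) exec_start@4 write@5
I4 add r2: issue@5 deps=(2,None) exec_start@5 write@8
I5 add r2: issue@6 deps=(3,4) exec_start@8 write@10
I6 add r1: issue@7 deps=(3,3) exec_start@7 write@8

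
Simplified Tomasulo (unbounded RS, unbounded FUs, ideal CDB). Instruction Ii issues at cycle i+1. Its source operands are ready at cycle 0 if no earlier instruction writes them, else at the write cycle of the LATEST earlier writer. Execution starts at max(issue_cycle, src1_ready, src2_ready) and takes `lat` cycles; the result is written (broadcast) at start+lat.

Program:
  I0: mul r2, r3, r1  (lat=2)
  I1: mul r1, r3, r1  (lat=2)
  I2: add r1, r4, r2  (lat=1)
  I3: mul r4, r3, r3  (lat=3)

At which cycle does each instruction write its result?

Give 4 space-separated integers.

Answer: 3 4 4 7

Derivation:
I0 mul r2: issue@1 deps=(None,None) exec_start@1 write@3
I1 mul r1: issue@2 deps=(None,None) exec_start@2 write@4
I2 add r1: issue@3 deps=(None,0) exec_start@3 write@4
I3 mul r4: issue@4 deps=(None,None) exec_start@4 write@7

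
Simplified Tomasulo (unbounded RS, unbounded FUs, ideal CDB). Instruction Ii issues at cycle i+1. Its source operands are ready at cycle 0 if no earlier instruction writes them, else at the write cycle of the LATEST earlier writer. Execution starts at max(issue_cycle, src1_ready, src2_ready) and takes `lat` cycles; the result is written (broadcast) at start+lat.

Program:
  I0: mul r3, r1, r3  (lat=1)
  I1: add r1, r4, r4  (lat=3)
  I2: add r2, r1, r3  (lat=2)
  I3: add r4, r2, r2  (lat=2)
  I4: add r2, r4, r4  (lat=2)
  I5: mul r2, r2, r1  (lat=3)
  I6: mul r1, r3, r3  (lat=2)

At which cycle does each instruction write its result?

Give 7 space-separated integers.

I0 mul r3: issue@1 deps=(None,None) exec_start@1 write@2
I1 add r1: issue@2 deps=(None,None) exec_start@2 write@5
I2 add r2: issue@3 deps=(1,0) exec_start@5 write@7
I3 add r4: issue@4 deps=(2,2) exec_start@7 write@9
I4 add r2: issue@5 deps=(3,3) exec_start@9 write@11
I5 mul r2: issue@6 deps=(4,1) exec_start@11 write@14
I6 mul r1: issue@7 deps=(0,0) exec_start@7 write@9

Answer: 2 5 7 9 11 14 9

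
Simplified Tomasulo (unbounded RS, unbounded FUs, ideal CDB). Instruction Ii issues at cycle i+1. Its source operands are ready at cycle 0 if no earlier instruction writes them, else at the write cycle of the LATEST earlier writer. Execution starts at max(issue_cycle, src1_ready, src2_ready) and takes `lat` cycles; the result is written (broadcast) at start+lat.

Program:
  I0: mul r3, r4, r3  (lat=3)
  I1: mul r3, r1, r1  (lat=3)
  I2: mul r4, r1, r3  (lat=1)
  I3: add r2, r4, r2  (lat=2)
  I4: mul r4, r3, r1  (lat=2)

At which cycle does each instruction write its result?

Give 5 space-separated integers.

Answer: 4 5 6 8 7

Derivation:
I0 mul r3: issue@1 deps=(None,None) exec_start@1 write@4
I1 mul r3: issue@2 deps=(None,None) exec_start@2 write@5
I2 mul r4: issue@3 deps=(None,1) exec_start@5 write@6
I3 add r2: issue@4 deps=(2,None) exec_start@6 write@8
I4 mul r4: issue@5 deps=(1,None) exec_start@5 write@7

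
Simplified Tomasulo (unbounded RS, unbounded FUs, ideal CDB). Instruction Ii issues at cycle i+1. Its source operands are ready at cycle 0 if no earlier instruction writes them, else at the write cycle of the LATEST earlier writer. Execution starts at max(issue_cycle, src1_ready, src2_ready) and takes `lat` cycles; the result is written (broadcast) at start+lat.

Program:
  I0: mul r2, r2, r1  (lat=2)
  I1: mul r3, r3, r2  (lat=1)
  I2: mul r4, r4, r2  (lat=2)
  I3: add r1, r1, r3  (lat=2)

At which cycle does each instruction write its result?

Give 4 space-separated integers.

Answer: 3 4 5 6

Derivation:
I0 mul r2: issue@1 deps=(None,None) exec_start@1 write@3
I1 mul r3: issue@2 deps=(None,0) exec_start@3 write@4
I2 mul r4: issue@3 deps=(None,0) exec_start@3 write@5
I3 add r1: issue@4 deps=(None,1) exec_start@4 write@6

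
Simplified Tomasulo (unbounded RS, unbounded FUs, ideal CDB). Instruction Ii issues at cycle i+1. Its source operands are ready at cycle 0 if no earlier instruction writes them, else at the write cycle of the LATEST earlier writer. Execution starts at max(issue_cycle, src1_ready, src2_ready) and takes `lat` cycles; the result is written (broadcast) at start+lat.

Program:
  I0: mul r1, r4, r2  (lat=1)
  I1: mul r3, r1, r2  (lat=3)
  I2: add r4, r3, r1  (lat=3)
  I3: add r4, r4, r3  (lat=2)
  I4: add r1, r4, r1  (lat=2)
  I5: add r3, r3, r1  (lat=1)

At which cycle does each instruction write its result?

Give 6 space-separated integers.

I0 mul r1: issue@1 deps=(None,None) exec_start@1 write@2
I1 mul r3: issue@2 deps=(0,None) exec_start@2 write@5
I2 add r4: issue@3 deps=(1,0) exec_start@5 write@8
I3 add r4: issue@4 deps=(2,1) exec_start@8 write@10
I4 add r1: issue@5 deps=(3,0) exec_start@10 write@12
I5 add r3: issue@6 deps=(1,4) exec_start@12 write@13

Answer: 2 5 8 10 12 13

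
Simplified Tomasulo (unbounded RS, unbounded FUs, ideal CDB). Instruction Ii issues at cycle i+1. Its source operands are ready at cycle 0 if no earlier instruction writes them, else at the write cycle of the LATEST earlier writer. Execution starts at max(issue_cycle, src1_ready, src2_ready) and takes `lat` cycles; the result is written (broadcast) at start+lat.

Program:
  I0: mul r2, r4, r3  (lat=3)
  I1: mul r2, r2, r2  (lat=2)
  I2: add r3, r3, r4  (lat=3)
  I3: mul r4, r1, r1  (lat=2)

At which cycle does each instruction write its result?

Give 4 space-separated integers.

I0 mul r2: issue@1 deps=(None,None) exec_start@1 write@4
I1 mul r2: issue@2 deps=(0,0) exec_start@4 write@6
I2 add r3: issue@3 deps=(None,None) exec_start@3 write@6
I3 mul r4: issue@4 deps=(None,None) exec_start@4 write@6

Answer: 4 6 6 6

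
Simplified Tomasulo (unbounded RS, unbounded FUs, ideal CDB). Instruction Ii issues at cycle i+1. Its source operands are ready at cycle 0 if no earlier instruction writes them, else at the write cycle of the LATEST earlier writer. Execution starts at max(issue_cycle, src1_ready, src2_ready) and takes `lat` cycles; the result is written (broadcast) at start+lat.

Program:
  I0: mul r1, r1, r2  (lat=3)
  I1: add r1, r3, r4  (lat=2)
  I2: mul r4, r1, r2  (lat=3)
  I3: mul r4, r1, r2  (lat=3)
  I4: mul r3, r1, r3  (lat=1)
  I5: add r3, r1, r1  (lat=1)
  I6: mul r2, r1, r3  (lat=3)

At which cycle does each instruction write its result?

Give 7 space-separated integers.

I0 mul r1: issue@1 deps=(None,None) exec_start@1 write@4
I1 add r1: issue@2 deps=(None,None) exec_start@2 write@4
I2 mul r4: issue@3 deps=(1,None) exec_start@4 write@7
I3 mul r4: issue@4 deps=(1,None) exec_start@4 write@7
I4 mul r3: issue@5 deps=(1,None) exec_start@5 write@6
I5 add r3: issue@6 deps=(1,1) exec_start@6 write@7
I6 mul r2: issue@7 deps=(1,5) exec_start@7 write@10

Answer: 4 4 7 7 6 7 10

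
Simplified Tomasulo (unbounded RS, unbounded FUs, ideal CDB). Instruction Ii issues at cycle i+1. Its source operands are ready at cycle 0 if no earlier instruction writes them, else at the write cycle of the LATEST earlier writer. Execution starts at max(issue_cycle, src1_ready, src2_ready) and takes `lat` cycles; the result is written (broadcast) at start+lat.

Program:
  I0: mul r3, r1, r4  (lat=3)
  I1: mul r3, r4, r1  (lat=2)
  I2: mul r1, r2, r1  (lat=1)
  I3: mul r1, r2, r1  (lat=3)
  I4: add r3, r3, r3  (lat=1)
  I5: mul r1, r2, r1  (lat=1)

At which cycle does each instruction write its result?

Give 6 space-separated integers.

I0 mul r3: issue@1 deps=(None,None) exec_start@1 write@4
I1 mul r3: issue@2 deps=(None,None) exec_start@2 write@4
I2 mul r1: issue@3 deps=(None,None) exec_start@3 write@4
I3 mul r1: issue@4 deps=(None,2) exec_start@4 write@7
I4 add r3: issue@5 deps=(1,1) exec_start@5 write@6
I5 mul r1: issue@6 deps=(None,3) exec_start@7 write@8

Answer: 4 4 4 7 6 8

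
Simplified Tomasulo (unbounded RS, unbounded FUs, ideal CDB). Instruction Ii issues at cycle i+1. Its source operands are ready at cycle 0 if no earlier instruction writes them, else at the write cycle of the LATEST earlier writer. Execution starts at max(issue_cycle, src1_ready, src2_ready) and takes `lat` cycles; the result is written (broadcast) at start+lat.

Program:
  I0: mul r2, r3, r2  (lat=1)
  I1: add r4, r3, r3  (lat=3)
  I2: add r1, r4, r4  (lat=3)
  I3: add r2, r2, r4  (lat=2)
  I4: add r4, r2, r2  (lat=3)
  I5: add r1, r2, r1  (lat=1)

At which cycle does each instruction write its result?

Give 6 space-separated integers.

I0 mul r2: issue@1 deps=(None,None) exec_start@1 write@2
I1 add r4: issue@2 deps=(None,None) exec_start@2 write@5
I2 add r1: issue@3 deps=(1,1) exec_start@5 write@8
I3 add r2: issue@4 deps=(0,1) exec_start@5 write@7
I4 add r4: issue@5 deps=(3,3) exec_start@7 write@10
I5 add r1: issue@6 deps=(3,2) exec_start@8 write@9

Answer: 2 5 8 7 10 9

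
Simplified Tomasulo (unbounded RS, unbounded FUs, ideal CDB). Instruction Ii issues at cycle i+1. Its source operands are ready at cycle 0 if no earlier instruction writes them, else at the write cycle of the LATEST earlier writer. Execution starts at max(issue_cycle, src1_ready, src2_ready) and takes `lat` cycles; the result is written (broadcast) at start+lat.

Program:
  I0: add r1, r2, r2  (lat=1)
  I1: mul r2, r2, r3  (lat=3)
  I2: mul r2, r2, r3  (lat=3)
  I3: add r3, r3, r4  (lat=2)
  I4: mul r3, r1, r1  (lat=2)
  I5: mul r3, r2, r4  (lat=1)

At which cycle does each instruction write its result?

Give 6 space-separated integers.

I0 add r1: issue@1 deps=(None,None) exec_start@1 write@2
I1 mul r2: issue@2 deps=(None,None) exec_start@2 write@5
I2 mul r2: issue@3 deps=(1,None) exec_start@5 write@8
I3 add r3: issue@4 deps=(None,None) exec_start@4 write@6
I4 mul r3: issue@5 deps=(0,0) exec_start@5 write@7
I5 mul r3: issue@6 deps=(2,None) exec_start@8 write@9

Answer: 2 5 8 6 7 9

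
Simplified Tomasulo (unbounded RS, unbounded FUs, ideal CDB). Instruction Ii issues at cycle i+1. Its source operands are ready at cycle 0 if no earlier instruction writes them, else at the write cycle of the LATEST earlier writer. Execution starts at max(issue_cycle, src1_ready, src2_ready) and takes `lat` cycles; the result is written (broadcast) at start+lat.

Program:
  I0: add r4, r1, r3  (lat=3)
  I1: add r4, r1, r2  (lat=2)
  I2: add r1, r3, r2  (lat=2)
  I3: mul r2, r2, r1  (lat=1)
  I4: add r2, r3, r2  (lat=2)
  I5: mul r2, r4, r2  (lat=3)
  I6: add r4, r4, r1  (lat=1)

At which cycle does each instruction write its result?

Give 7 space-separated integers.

Answer: 4 4 5 6 8 11 8

Derivation:
I0 add r4: issue@1 deps=(None,None) exec_start@1 write@4
I1 add r4: issue@2 deps=(None,None) exec_start@2 write@4
I2 add r1: issue@3 deps=(None,None) exec_start@3 write@5
I3 mul r2: issue@4 deps=(None,2) exec_start@5 write@6
I4 add r2: issue@5 deps=(None,3) exec_start@6 write@8
I5 mul r2: issue@6 deps=(1,4) exec_start@8 write@11
I6 add r4: issue@7 deps=(1,2) exec_start@7 write@8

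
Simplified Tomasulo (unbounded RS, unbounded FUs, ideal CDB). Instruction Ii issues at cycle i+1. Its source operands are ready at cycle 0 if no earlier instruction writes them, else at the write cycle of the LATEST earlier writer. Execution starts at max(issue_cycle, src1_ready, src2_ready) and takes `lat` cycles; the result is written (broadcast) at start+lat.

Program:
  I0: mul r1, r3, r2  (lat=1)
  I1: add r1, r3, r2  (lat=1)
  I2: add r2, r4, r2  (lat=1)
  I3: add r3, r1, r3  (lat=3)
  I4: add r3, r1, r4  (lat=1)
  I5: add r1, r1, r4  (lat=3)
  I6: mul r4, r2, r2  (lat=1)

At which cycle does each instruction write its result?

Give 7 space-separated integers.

I0 mul r1: issue@1 deps=(None,None) exec_start@1 write@2
I1 add r1: issue@2 deps=(None,None) exec_start@2 write@3
I2 add r2: issue@3 deps=(None,None) exec_start@3 write@4
I3 add r3: issue@4 deps=(1,None) exec_start@4 write@7
I4 add r3: issue@5 deps=(1,None) exec_start@5 write@6
I5 add r1: issue@6 deps=(1,None) exec_start@6 write@9
I6 mul r4: issue@7 deps=(2,2) exec_start@7 write@8

Answer: 2 3 4 7 6 9 8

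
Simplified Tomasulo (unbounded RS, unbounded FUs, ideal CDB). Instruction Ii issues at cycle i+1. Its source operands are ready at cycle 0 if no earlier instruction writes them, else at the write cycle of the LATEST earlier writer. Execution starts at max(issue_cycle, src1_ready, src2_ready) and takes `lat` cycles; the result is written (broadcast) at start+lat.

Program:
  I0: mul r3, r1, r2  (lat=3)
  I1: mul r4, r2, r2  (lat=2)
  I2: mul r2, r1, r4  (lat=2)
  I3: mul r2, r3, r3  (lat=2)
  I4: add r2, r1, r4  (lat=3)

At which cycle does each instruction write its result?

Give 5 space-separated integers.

I0 mul r3: issue@1 deps=(None,None) exec_start@1 write@4
I1 mul r4: issue@2 deps=(None,None) exec_start@2 write@4
I2 mul r2: issue@3 deps=(None,1) exec_start@4 write@6
I3 mul r2: issue@4 deps=(0,0) exec_start@4 write@6
I4 add r2: issue@5 deps=(None,1) exec_start@5 write@8

Answer: 4 4 6 6 8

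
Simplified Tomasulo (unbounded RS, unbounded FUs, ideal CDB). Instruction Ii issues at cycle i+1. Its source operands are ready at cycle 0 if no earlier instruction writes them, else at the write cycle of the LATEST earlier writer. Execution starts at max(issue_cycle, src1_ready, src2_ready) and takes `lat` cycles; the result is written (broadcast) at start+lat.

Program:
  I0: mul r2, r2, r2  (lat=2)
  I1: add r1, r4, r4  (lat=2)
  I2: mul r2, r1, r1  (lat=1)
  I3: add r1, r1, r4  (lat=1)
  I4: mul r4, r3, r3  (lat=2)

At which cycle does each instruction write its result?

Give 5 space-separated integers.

I0 mul r2: issue@1 deps=(None,None) exec_start@1 write@3
I1 add r1: issue@2 deps=(None,None) exec_start@2 write@4
I2 mul r2: issue@3 deps=(1,1) exec_start@4 write@5
I3 add r1: issue@4 deps=(1,None) exec_start@4 write@5
I4 mul r4: issue@5 deps=(None,None) exec_start@5 write@7

Answer: 3 4 5 5 7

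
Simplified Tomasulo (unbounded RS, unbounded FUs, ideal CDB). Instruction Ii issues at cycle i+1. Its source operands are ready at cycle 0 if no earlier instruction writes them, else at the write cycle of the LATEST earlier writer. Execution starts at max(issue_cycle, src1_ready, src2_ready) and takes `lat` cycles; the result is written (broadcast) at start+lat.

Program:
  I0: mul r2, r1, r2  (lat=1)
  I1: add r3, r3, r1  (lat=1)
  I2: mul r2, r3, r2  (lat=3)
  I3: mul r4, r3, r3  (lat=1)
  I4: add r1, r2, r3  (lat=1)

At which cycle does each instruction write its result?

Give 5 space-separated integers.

I0 mul r2: issue@1 deps=(None,None) exec_start@1 write@2
I1 add r3: issue@2 deps=(None,None) exec_start@2 write@3
I2 mul r2: issue@3 deps=(1,0) exec_start@3 write@6
I3 mul r4: issue@4 deps=(1,1) exec_start@4 write@5
I4 add r1: issue@5 deps=(2,1) exec_start@6 write@7

Answer: 2 3 6 5 7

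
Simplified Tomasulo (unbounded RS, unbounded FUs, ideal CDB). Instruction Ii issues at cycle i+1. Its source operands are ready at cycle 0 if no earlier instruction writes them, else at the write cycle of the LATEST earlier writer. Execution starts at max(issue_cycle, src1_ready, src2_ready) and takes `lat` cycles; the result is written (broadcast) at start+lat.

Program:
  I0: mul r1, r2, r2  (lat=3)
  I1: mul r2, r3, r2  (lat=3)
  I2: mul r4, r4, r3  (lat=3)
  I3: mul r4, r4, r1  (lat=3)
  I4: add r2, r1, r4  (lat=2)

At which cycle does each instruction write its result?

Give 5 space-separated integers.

I0 mul r1: issue@1 deps=(None,None) exec_start@1 write@4
I1 mul r2: issue@2 deps=(None,None) exec_start@2 write@5
I2 mul r4: issue@3 deps=(None,None) exec_start@3 write@6
I3 mul r4: issue@4 deps=(2,0) exec_start@6 write@9
I4 add r2: issue@5 deps=(0,3) exec_start@9 write@11

Answer: 4 5 6 9 11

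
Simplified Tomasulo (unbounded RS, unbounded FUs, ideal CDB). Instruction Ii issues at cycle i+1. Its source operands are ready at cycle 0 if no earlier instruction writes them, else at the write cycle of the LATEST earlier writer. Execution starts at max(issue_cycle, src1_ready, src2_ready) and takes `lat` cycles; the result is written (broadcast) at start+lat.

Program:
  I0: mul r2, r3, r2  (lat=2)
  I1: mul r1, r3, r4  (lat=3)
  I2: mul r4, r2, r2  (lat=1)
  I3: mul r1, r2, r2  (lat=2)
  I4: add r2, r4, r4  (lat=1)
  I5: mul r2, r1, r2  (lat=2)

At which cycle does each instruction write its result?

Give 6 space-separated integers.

I0 mul r2: issue@1 deps=(None,None) exec_start@1 write@3
I1 mul r1: issue@2 deps=(None,None) exec_start@2 write@5
I2 mul r4: issue@3 deps=(0,0) exec_start@3 write@4
I3 mul r1: issue@4 deps=(0,0) exec_start@4 write@6
I4 add r2: issue@5 deps=(2,2) exec_start@5 write@6
I5 mul r2: issue@6 deps=(3,4) exec_start@6 write@8

Answer: 3 5 4 6 6 8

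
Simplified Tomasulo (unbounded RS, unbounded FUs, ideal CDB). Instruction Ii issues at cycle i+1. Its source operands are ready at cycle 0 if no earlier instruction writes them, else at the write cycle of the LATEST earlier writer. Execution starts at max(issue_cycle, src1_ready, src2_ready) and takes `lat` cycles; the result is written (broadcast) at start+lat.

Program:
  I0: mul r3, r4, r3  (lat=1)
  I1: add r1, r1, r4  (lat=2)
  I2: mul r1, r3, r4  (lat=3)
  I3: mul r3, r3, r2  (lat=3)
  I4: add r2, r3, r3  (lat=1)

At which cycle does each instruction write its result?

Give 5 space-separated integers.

Answer: 2 4 6 7 8

Derivation:
I0 mul r3: issue@1 deps=(None,None) exec_start@1 write@2
I1 add r1: issue@2 deps=(None,None) exec_start@2 write@4
I2 mul r1: issue@3 deps=(0,None) exec_start@3 write@6
I3 mul r3: issue@4 deps=(0,None) exec_start@4 write@7
I4 add r2: issue@5 deps=(3,3) exec_start@7 write@8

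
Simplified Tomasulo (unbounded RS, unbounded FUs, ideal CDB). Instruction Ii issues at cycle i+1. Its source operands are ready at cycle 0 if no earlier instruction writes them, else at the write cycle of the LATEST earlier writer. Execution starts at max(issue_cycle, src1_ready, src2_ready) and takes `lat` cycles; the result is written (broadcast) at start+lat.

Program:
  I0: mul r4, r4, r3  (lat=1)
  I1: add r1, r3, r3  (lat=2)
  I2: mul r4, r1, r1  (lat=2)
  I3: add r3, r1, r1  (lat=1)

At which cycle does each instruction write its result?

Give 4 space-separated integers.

I0 mul r4: issue@1 deps=(None,None) exec_start@1 write@2
I1 add r1: issue@2 deps=(None,None) exec_start@2 write@4
I2 mul r4: issue@3 deps=(1,1) exec_start@4 write@6
I3 add r3: issue@4 deps=(1,1) exec_start@4 write@5

Answer: 2 4 6 5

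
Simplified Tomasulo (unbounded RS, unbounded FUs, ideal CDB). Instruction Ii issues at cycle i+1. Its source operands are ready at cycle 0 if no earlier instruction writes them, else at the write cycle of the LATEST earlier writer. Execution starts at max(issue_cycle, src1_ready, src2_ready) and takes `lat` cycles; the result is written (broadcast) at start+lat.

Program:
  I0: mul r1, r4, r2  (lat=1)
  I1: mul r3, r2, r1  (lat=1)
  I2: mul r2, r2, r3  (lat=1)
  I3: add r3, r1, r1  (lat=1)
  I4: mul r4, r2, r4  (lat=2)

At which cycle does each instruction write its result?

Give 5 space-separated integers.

I0 mul r1: issue@1 deps=(None,None) exec_start@1 write@2
I1 mul r3: issue@2 deps=(None,0) exec_start@2 write@3
I2 mul r2: issue@3 deps=(None,1) exec_start@3 write@4
I3 add r3: issue@4 deps=(0,0) exec_start@4 write@5
I4 mul r4: issue@5 deps=(2,None) exec_start@5 write@7

Answer: 2 3 4 5 7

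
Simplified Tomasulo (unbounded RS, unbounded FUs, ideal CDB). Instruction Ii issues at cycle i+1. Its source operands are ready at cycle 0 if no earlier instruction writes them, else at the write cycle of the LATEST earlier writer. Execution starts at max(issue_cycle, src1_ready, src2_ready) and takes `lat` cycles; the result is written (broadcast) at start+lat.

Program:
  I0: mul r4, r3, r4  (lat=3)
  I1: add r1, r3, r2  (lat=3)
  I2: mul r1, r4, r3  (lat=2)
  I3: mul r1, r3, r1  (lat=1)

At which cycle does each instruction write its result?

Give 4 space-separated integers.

I0 mul r4: issue@1 deps=(None,None) exec_start@1 write@4
I1 add r1: issue@2 deps=(None,None) exec_start@2 write@5
I2 mul r1: issue@3 deps=(0,None) exec_start@4 write@6
I3 mul r1: issue@4 deps=(None,2) exec_start@6 write@7

Answer: 4 5 6 7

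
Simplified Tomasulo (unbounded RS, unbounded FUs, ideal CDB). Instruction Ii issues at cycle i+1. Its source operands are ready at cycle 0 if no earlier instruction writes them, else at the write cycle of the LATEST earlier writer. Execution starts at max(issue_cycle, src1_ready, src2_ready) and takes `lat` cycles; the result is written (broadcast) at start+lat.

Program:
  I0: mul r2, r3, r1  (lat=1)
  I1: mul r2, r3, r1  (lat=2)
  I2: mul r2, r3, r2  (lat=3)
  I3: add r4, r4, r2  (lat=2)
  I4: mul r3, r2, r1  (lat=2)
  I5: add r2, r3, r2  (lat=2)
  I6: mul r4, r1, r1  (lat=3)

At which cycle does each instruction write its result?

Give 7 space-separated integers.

I0 mul r2: issue@1 deps=(None,None) exec_start@1 write@2
I1 mul r2: issue@2 deps=(None,None) exec_start@2 write@4
I2 mul r2: issue@3 deps=(None,1) exec_start@4 write@7
I3 add r4: issue@4 deps=(None,2) exec_start@7 write@9
I4 mul r3: issue@5 deps=(2,None) exec_start@7 write@9
I5 add r2: issue@6 deps=(4,2) exec_start@9 write@11
I6 mul r4: issue@7 deps=(None,None) exec_start@7 write@10

Answer: 2 4 7 9 9 11 10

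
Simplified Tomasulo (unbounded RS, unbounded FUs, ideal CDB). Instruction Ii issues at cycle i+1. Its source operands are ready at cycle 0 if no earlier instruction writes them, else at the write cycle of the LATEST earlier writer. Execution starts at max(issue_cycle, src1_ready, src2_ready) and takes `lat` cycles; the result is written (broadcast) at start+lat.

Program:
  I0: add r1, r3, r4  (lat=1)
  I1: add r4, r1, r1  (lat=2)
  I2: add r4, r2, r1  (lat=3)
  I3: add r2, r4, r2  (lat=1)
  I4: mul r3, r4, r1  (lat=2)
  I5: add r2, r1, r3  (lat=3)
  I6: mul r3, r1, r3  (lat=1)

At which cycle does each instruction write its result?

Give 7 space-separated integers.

Answer: 2 4 6 7 8 11 9

Derivation:
I0 add r1: issue@1 deps=(None,None) exec_start@1 write@2
I1 add r4: issue@2 deps=(0,0) exec_start@2 write@4
I2 add r4: issue@3 deps=(None,0) exec_start@3 write@6
I3 add r2: issue@4 deps=(2,None) exec_start@6 write@7
I4 mul r3: issue@5 deps=(2,0) exec_start@6 write@8
I5 add r2: issue@6 deps=(0,4) exec_start@8 write@11
I6 mul r3: issue@7 deps=(0,4) exec_start@8 write@9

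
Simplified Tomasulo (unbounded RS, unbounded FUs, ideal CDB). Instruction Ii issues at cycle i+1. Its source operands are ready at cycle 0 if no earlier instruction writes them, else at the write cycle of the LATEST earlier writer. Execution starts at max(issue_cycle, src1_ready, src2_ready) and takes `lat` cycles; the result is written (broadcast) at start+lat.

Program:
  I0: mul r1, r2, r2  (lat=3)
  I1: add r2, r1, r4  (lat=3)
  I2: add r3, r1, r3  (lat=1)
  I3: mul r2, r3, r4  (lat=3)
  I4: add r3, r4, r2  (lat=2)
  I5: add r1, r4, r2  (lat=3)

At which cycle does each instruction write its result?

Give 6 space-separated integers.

Answer: 4 7 5 8 10 11

Derivation:
I0 mul r1: issue@1 deps=(None,None) exec_start@1 write@4
I1 add r2: issue@2 deps=(0,None) exec_start@4 write@7
I2 add r3: issue@3 deps=(0,None) exec_start@4 write@5
I3 mul r2: issue@4 deps=(2,None) exec_start@5 write@8
I4 add r3: issue@5 deps=(None,3) exec_start@8 write@10
I5 add r1: issue@6 deps=(None,3) exec_start@8 write@11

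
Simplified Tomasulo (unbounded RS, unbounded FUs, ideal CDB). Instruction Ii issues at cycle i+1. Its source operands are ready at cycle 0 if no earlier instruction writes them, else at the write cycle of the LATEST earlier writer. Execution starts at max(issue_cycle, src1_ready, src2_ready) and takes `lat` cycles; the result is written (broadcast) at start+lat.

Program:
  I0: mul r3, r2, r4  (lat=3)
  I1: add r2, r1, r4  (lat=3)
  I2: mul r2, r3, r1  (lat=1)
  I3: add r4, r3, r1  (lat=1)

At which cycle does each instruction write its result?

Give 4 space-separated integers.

I0 mul r3: issue@1 deps=(None,None) exec_start@1 write@4
I1 add r2: issue@2 deps=(None,None) exec_start@2 write@5
I2 mul r2: issue@3 deps=(0,None) exec_start@4 write@5
I3 add r4: issue@4 deps=(0,None) exec_start@4 write@5

Answer: 4 5 5 5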